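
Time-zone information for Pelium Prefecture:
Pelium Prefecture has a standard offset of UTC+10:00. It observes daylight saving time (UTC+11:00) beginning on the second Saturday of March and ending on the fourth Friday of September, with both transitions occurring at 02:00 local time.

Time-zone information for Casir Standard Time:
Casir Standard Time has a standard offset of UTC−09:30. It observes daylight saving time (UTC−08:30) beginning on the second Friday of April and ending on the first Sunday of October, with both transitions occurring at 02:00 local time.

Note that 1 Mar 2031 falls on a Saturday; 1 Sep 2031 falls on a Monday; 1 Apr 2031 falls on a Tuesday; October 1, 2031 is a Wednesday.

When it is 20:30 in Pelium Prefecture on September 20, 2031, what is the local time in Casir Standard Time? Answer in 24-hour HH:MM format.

1 March 2031 is a Saturday, so the first Saturday is March 1 and the second is March 8.
1 September 2031 is a Monday, so the first Friday is September 5 and the fourth is September 26.
September 20, 2031 lies within the daylight-saving period (8 March – 26 September), so Pelium Prefecture is on daylight time, UTC+11:00.
20:30 Pelium Prefecture − 11h = 09:30 UTC.
1 April 2031 is a Tuesday, so the first Friday is April 4 and the second is April 11.
1 October 2031 is a Wednesday, so the first Sunday is October 5.
At the standard offset (UTC−09:30), 09:30 UTC − 9h30m = 00:00 Casir Standard Time standard time.
Daylight saving runs 11 April – 5 October; the standard-time date in Casir Standard Time, September 20, 2031, is inside that window, so Casir Standard Time is at UTC−08:30.
09:30 UTC − 8h30m = 01:00 Casir Standard Time.

01:00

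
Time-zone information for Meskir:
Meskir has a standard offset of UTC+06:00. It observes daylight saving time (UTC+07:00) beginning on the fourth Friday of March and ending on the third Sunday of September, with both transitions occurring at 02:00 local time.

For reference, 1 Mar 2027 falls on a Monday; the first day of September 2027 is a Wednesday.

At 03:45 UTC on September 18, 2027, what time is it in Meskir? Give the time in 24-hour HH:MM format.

10:45

1 March 2027 is a Monday, so the first Friday is March 5 and the fourth is March 26.
1 September 2027 is a Wednesday, so the first Sunday is September 5 and the third is September 19.
At the standard offset (UTC+06:00), 03:45 UTC + 6h = 09:45 Meskir standard time.
Daylight saving runs 26 March – 19 September; the standard-time date in Meskir, September 18, 2027, is inside that window, so Meskir is at UTC+07:00.
03:45 UTC + 7h = 10:45 local.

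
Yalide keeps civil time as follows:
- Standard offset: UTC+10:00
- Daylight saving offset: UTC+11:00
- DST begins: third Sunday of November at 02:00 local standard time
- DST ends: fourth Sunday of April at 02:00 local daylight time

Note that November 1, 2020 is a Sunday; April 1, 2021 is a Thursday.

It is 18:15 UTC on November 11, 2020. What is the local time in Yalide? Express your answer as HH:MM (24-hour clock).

1 November 2020 is a Sunday, so the first Sunday is November 1 and the third is November 15.
1 April 2021 is a Thursday, so the first Sunday is April 4 and the fourth is April 25.
At the standard offset (UTC+10:00), 18:15 UTC + 10h = 04:15 Yalide standard time (rolling into the next day, 12 November 2020).
The standard-time date in Yalide, November 12, 2020, is outside the daylight-saving period (15 November 2020 – 25 April 2021), so Yalide is on standard time, UTC+10:00.
18:15 UTC + 10h = 04:15 local (rolling into the next day, 12 November 2020).

04:15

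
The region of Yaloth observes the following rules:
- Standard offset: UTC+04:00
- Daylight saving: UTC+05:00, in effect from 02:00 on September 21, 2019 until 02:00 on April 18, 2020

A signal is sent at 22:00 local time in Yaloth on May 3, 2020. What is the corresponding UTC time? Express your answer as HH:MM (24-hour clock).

Daylight saving runs 21 September 2019 – 18 April 2020; May 3, 2020 is outside that window, so Yaloth is on standard time at UTC+04:00.
22:00 local − 4h = 18:00 UTC.

18:00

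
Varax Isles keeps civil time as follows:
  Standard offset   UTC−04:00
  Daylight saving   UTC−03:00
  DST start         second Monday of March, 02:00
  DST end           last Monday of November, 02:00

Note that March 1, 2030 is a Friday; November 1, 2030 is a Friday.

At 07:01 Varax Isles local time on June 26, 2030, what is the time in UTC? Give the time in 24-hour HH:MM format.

10:01

1 March 2030 is a Friday, so the first Monday is March 4 and the second is March 11.
1 November 2030 is a Friday, so Mondays fall on 4, 11, 18, 25; the last is November 25.
June 26, 2030 lies within the daylight-saving period (11 March – 25 November), so Varax Isles is on daylight time, UTC−03:00.
07:01 local + 3h = 10:01 UTC.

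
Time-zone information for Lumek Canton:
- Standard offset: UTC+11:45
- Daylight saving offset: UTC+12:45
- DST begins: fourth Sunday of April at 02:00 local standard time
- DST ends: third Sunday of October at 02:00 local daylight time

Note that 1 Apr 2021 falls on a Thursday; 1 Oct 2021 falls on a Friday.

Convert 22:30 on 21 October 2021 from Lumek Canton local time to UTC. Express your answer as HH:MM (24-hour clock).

1 April 2021 is a Thursday, so the first Sunday is April 4 and the fourth is April 25.
1 October 2021 is a Friday, so the first Sunday is October 3 and the third is October 17.
21 October 2021 does not fall between 25 April and 17 October, so daylight saving is not in effect and Lumek Canton is at UTC+11:45.
22:30 local − 11h45m = 10:45 UTC.

10:45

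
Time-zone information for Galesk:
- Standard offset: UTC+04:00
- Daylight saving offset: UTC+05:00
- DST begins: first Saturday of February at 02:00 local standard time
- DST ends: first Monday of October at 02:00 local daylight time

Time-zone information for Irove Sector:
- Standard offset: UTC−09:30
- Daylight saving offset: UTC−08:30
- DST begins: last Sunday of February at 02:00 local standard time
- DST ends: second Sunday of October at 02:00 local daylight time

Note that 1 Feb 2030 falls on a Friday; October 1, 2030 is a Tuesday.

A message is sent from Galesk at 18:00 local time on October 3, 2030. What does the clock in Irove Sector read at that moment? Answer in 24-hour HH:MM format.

1 February 2030 is a Friday, so the first Saturday is February 2.
1 October 2030 is a Tuesday, so the first Monday is October 7.
Daylight saving runs 2 February – 7 October; October 3, 2030 is inside that window, so Galesk is at UTC+05:00.
18:00 Galesk − 5h = 13:00 UTC.
1 February 2030 is a Friday, so Sundays fall on 3, 10, 17, 24; the last is February 24.
1 October 2030 is a Tuesday, so the first Sunday is October 6 and the second is October 13.
At the standard offset (UTC−09:30), 13:00 UTC − 9h30m = 03:30 Irove Sector standard time.
The standard-time date in Irove Sector, October 3, 2030, falls between 24 February and 13 October, so daylight saving is in effect and Irove Sector is at UTC−08:30.
13:00 UTC − 8h30m = 04:30 Irove Sector.

04:30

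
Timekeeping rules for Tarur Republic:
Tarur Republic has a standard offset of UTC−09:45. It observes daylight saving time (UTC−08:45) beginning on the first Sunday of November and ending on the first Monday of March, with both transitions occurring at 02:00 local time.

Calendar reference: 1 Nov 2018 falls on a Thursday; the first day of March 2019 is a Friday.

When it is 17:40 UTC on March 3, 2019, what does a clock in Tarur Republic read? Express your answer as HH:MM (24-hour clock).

08:55

1 November 2018 is a Thursday, so the first Sunday is November 4.
1 March 2019 is a Friday, so the first Monday is March 4.
At the standard offset (UTC−09:45), 17:40 UTC − 9h45m = 07:55 Tarur Republic standard time.
Daylight saving runs 4 November 2018 – 4 March 2019; the standard-time date in Tarur Republic, March 3, 2019, is inside that window, so Tarur Republic is at UTC−08:45.
17:40 UTC − 8h45m = 08:55 local.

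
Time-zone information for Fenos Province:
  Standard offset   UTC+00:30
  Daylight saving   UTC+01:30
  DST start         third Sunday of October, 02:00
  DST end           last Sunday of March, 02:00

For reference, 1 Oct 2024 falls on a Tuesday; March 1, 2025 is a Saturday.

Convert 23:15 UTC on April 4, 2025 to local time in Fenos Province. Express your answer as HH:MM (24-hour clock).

23:45

1 October 2024 is a Tuesday, so the first Sunday is October 6 and the third is October 20.
1 March 2025 is a Saturday, so Sundays fall on 2, 9, 16, 23, 30; the last is March 30.
At the standard offset (UTC+00:30), 23:15 UTC + 0h30m = 23:45 Fenos Province standard time.
Daylight saving runs 20 October 2024 – 30 March 2025; the standard-time date in Fenos Province, April 4, 2025, is outside that window, so Fenos Province is on standard time at UTC+00:30.
23:15 UTC + 0h30m = 23:45 local.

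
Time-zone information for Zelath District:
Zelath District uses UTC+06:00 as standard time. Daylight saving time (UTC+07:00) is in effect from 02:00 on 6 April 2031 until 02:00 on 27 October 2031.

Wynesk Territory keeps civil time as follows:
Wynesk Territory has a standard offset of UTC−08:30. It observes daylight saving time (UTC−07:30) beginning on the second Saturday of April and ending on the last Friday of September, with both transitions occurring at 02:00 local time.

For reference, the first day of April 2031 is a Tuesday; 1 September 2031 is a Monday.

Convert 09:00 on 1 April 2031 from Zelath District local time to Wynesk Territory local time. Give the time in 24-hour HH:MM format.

1 April 2031 is outside the daylight-saving period (6 April – 27 October), so Zelath District is on standard time, UTC+06:00.
09:00 Zelath District − 6h = 03:00 UTC.
1 April 2031 is a Tuesday, so the first Saturday is April 5 and the second is April 12.
1 September 2031 is a Monday, so Fridays fall on 5, 12, 19, 26; the last is September 26.
At the standard offset (UTC−08:30), 03:00 UTC − 8h30m = 18:30 Wynesk Territory standard time (rolling into the previous day, 31 March 2031).
Daylight saving runs 12 April – 26 September; the standard-time date in Wynesk Territory, 31 March 2031, is outside that window, so Wynesk Territory is on standard time at UTC−08:30.
03:00 UTC − 8h30m = 18:30 Wynesk Territory (rolling into the previous day, 31 March 2031).

18:30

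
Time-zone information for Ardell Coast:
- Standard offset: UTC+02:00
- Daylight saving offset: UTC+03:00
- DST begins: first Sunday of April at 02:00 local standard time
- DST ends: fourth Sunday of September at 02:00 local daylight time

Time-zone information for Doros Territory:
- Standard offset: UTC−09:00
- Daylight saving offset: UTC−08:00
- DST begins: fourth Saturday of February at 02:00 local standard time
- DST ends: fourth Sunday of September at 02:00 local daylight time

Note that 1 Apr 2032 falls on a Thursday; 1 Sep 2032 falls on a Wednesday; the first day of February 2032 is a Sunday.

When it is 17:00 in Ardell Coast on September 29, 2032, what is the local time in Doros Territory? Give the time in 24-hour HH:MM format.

1 April 2032 is a Thursday, so the first Sunday is April 4.
1 September 2032 is a Wednesday, so the first Sunday is September 5 and the fourth is September 26.
September 29, 2032 does not fall between 4 April and 26 September, so daylight saving is not in effect and Ardell Coast is at UTC+02:00.
17:00 Ardell Coast − 2h = 15:00 UTC.
1 February 2032 is a Sunday, so the first Saturday is February 7 and the fourth is February 28.
1 September 2032 is a Wednesday, so the first Sunday is September 5 and the fourth is September 26.
At the standard offset (UTC−09:00), 15:00 UTC − 9h = 06:00 Doros Territory standard time.
The standard-time date in Doros Territory, September 29, 2032, does not fall between 28 February and 26 September, so daylight saving is not in effect and Doros Territory is at UTC−09:00.
15:00 UTC − 9h = 06:00 Doros Territory.

06:00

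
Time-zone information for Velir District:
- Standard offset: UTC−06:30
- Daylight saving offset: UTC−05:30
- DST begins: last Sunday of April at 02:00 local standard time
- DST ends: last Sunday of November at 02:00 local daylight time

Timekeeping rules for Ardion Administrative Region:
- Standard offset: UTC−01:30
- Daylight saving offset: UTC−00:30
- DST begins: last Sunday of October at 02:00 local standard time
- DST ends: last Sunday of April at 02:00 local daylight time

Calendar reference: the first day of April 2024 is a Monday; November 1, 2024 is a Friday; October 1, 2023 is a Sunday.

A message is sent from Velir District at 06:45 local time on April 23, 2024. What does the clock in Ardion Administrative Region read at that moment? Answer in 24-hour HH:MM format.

12:45

1 April 2024 is a Monday, so Sundays fall on 7, 14, 21, 28; the last is April 28.
1 November 2024 is a Friday, so Sundays fall on 3, 10, 17, 24; the last is November 24.
April 23, 2024 does not fall between 28 April and 24 November, so daylight saving is not in effect and Velir District is at UTC−06:30.
06:45 Velir District + 6h30m = 13:15 UTC.
1 October 2023 is a Sunday, so Sundays fall on 1, 8, 15, 22, 29; the last is October 29.
1 April 2024 is a Monday, so Sundays fall on 7, 14, 21, 28; the last is April 28.
At the standard offset (UTC−01:30), 13:15 UTC − 1h30m = 11:45 Ardion Administrative Region standard time.
Daylight saving runs 29 October 2023 – 28 April 2024; the standard-time date in Ardion Administrative Region, April 23, 2024, is inside that window, so Ardion Administrative Region is at UTC−00:30.
13:15 UTC − 0h30m = 12:45 Ardion Administrative Region.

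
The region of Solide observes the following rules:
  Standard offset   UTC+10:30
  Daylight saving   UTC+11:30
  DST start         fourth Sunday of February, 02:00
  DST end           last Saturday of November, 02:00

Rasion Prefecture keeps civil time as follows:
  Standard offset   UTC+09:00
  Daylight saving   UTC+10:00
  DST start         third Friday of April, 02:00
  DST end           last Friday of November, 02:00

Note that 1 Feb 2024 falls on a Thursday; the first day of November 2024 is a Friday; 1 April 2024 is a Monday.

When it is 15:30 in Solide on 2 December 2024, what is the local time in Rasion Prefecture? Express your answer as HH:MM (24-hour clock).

1 February 2024 is a Thursday, so the first Sunday is February 4 and the fourth is February 25.
1 November 2024 is a Friday, so Saturdays fall on 2, 9, 16, 23, 30; the last is November 30.
Daylight saving runs 25 February – 30 November; 2 December 2024 is outside that window, so Solide is on standard time at UTC+10:30.
15:30 Solide − 10h30m = 05:00 UTC.
1 April 2024 is a Monday, so the first Friday is April 5 and the third is April 19.
1 November 2024 is a Friday, so Fridays fall on 1, 8, 15, 22, 29; the last is November 29.
At the standard offset (UTC+09:00), 05:00 UTC + 9h = 14:00 Rasion Prefecture standard time.
Daylight saving runs 19 April – 29 November; the standard-time date in Rasion Prefecture, 2 December 2024, is outside that window, so Rasion Prefecture is on standard time at UTC+09:00.
05:00 UTC + 9h = 14:00 Rasion Prefecture.

14:00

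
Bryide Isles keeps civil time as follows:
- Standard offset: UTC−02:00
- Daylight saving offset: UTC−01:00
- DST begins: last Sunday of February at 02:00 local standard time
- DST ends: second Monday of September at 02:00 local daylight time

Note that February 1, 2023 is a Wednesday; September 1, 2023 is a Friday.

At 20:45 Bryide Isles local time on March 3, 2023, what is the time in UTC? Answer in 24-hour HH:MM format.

1 February 2023 is a Wednesday, so Sundays fall on 5, 12, 19, 26; the last is February 26.
1 September 2023 is a Friday, so the first Monday is September 4 and the second is September 11.
March 3, 2023 falls between 26 February and 11 September, so daylight saving is in effect and Bryide Isles is at UTC−01:00.
20:45 local + 1h = 21:45 UTC.

21:45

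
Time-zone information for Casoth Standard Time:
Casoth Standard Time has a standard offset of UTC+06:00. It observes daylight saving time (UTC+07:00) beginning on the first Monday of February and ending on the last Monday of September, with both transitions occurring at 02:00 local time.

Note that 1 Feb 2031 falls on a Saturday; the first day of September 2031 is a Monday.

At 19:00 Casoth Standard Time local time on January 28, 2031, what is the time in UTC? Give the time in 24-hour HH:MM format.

1 February 2031 is a Saturday, so the first Monday is February 3.
1 September 2031 is a Monday, so Mondays fall on 1, 8, 15, 22, 29; the last is September 29.
January 28, 2031 does not fall between 3 February and 29 September, so daylight saving is not in effect and Casoth Standard Time is at UTC+06:00.
19:00 local − 6h = 13:00 UTC.

13:00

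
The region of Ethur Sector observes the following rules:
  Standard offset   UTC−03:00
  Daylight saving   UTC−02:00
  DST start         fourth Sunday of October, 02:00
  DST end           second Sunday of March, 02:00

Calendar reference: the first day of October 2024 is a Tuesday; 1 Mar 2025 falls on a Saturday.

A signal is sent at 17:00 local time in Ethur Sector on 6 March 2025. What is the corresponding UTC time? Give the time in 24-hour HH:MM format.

19:00

1 October 2024 is a Tuesday, so the first Sunday is October 6 and the fourth is October 27.
1 March 2025 is a Saturday, so the first Sunday is March 2 and the second is March 9.
Daylight saving runs 27 October 2024 – 9 March 2025; 6 March 2025 is inside that window, so Ethur Sector is at UTC−02:00.
17:00 local + 2h = 19:00 UTC.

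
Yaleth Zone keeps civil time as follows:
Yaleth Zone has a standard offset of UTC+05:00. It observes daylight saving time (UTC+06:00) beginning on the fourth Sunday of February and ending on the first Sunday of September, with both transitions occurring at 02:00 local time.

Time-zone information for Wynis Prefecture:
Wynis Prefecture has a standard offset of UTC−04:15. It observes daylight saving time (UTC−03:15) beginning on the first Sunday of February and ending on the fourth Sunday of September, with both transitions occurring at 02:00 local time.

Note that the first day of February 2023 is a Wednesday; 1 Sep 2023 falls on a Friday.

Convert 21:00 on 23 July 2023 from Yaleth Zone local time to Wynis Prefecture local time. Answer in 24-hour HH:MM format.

11:45

1 February 2023 is a Wednesday, so the first Sunday is February 5 and the fourth is February 26.
1 September 2023 is a Friday, so the first Sunday is September 3.
Daylight saving runs 26 February – 3 September; 23 July 2023 is inside that window, so Yaleth Zone is at UTC+06:00.
21:00 Yaleth Zone − 6h = 15:00 UTC.
1 February 2023 is a Wednesday, so the first Sunday is February 5.
1 September 2023 is a Friday, so the first Sunday is September 3 and the fourth is September 24.
At the standard offset (UTC−04:15), 15:00 UTC − 4h15m = 10:45 Wynis Prefecture standard time.
Daylight saving runs 5 February – 24 September; the standard-time date in Wynis Prefecture, 23 July 2023, is inside that window, so Wynis Prefecture is at UTC−03:15.
15:00 UTC − 3h15m = 11:45 Wynis Prefecture.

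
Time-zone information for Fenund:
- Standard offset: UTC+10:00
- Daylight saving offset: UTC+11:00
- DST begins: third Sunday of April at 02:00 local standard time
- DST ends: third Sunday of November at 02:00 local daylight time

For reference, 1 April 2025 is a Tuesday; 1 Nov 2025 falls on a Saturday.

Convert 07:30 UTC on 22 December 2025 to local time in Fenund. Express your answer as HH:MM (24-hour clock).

1 April 2025 is a Tuesday, so the first Sunday is April 6 and the third is April 20.
1 November 2025 is a Saturday, so the first Sunday is November 2 and the third is November 16.
At the standard offset (UTC+10:00), 07:30 UTC + 10h = 17:30 Fenund standard time.
Daylight saving runs 20 April – 16 November; the standard-time date in Fenund, 22 December 2025, is outside that window, so Fenund is on standard time at UTC+10:00.
07:30 UTC + 10h = 17:30 local.

17:30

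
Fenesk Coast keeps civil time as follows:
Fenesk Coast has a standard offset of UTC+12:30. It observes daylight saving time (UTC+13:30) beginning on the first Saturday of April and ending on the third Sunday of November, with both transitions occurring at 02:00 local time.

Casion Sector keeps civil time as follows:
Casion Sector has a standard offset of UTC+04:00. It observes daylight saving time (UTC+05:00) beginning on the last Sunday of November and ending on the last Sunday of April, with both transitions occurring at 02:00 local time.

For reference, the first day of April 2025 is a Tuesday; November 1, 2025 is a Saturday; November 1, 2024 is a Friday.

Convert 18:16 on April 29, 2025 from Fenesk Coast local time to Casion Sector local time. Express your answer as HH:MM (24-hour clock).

08:46

1 April 2025 is a Tuesday, so the first Saturday is April 5.
1 November 2025 is a Saturday, so the first Sunday is November 2 and the third is November 16.
April 29, 2025 falls between 5 April and 16 November, so daylight saving is in effect and Fenesk Coast is at UTC+13:30.
18:16 Fenesk Coast − 13h30m = 04:46 UTC.
1 November 2024 is a Friday, so Sundays fall on 3, 10, 17, 24; the last is November 24.
1 April 2025 is a Tuesday, so Sundays fall on 6, 13, 20, 27; the last is April 27.
At the standard offset (UTC+04:00), 04:46 UTC + 4h = 08:46 Casion Sector standard time.
Daylight saving runs 24 November 2024 – 27 April 2025; the standard-time date in Casion Sector, April 29, 2025, is outside that window, so Casion Sector is on standard time at UTC+04:00.
04:46 UTC + 4h = 08:46 Casion Sector.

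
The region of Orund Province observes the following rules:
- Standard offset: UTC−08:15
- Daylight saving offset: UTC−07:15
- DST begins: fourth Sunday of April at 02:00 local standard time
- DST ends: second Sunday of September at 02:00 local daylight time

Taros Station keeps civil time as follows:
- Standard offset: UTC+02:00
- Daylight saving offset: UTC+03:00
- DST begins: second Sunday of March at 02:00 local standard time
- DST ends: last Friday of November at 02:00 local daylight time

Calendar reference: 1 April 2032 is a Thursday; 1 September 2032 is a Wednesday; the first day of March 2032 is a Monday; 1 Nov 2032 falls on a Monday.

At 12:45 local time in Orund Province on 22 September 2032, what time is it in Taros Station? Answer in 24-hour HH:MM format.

1 April 2032 is a Thursday, so the first Sunday is April 4 and the fourth is April 25.
1 September 2032 is a Wednesday, so the first Sunday is September 5 and the second is September 12.
22 September 2032 is outside the daylight-saving period (25 April – 12 September), so Orund Province is on standard time, UTC−08:15.
12:45 Orund Province + 8h15m = 21:00 UTC.
1 March 2032 is a Monday, so the first Sunday is March 7 and the second is March 14.
1 November 2032 is a Monday, so Fridays fall on 5, 12, 19, 26; the last is November 26.
At the standard offset (UTC+02:00), 21:00 UTC + 2h = 23:00 Taros Station standard time.
The standard-time date in Taros Station, 22 September 2032, falls between 14 March and 26 November, so daylight saving is in effect and Taros Station is at UTC+03:00.
21:00 UTC + 3h = 00:00 Taros Station (rolling into the next day, 23 September 2032).

00:00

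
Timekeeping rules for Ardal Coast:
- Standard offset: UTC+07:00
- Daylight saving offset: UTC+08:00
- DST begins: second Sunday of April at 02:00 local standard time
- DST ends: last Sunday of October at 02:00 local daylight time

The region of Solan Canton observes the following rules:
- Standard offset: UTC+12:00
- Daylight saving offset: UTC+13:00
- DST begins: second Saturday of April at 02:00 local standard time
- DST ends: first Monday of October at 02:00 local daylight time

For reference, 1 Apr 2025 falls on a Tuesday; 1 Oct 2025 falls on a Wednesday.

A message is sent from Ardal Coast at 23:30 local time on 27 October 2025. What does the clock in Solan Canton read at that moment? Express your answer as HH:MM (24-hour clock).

1 April 2025 is a Tuesday, so the first Sunday is April 6 and the second is April 13.
1 October 2025 is a Wednesday, so Sundays fall on 5, 12, 19, 26; the last is October 26.
27 October 2025 does not fall between 13 April and 26 October, so daylight saving is not in effect and Ardal Coast is at UTC+07:00.
23:30 Ardal Coast − 7h = 16:30 UTC.
1 April 2025 is a Tuesday, so the first Saturday is April 5 and the second is April 12.
1 October 2025 is a Wednesday, so the first Monday is October 6.
At the standard offset (UTC+12:00), 16:30 UTC + 12h = 04:30 Solan Canton standard time (rolling into the next day, 28 October 2025).
The standard-time date in Solan Canton, 28 October 2025, does not fall between 12 April and 6 October, so daylight saving is not in effect and Solan Canton is at UTC+12:00.
16:30 UTC + 12h = 04:30 Solan Canton (rolling into the next day, 28 October 2025).

04:30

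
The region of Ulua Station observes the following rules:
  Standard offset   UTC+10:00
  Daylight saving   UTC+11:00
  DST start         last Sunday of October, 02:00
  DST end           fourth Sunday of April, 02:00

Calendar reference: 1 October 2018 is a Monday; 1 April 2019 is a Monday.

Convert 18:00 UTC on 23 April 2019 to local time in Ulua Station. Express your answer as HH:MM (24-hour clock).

05:00

1 October 2018 is a Monday, so Sundays fall on 7, 14, 21, 28; the last is October 28.
1 April 2019 is a Monday, so the first Sunday is April 7 and the fourth is April 28.
At the standard offset (UTC+10:00), 18:00 UTC + 10h = 04:00 Ulua Station standard time (rolling into the next day, 24 April 2019).
Daylight saving runs 28 October 2018 – 28 April 2019; the standard-time date in Ulua Station, 24 April 2019, is inside that window, so Ulua Station is at UTC+11:00.
18:00 UTC + 11h = 05:00 local (rolling into the next day, 24 April 2019).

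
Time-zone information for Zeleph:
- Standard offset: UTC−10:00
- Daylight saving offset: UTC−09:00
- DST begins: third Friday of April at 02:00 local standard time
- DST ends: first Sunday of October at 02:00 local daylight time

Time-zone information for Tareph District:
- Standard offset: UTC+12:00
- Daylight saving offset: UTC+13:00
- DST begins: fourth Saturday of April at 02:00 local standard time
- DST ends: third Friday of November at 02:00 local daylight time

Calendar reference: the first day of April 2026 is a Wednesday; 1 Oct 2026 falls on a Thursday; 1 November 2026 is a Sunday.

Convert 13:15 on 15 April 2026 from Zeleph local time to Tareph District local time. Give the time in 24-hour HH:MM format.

11:15

1 April 2026 is a Wednesday, so the first Friday is April 3 and the third is April 17.
1 October 2026 is a Thursday, so the first Sunday is October 4.
15 April 2026 is outside the daylight-saving period (17 April – 4 October), so Zeleph is on standard time, UTC−10:00.
13:15 Zeleph + 10h = 23:15 UTC.
1 April 2026 is a Wednesday, so the first Saturday is April 4 and the fourth is April 25.
1 November 2026 is a Sunday, so the first Friday is November 6 and the third is November 20.
At the standard offset (UTC+12:00), 23:15 UTC + 12h = 11:15 Tareph District standard time (rolling into the next day, 16 April 2026).
The standard-time date in Tareph District, 16 April 2026, is outside the daylight-saving period (25 April – 20 November), so Tareph District is on standard time, UTC+12:00.
23:15 UTC + 12h = 11:15 Tareph District (rolling into the next day, 16 April 2026).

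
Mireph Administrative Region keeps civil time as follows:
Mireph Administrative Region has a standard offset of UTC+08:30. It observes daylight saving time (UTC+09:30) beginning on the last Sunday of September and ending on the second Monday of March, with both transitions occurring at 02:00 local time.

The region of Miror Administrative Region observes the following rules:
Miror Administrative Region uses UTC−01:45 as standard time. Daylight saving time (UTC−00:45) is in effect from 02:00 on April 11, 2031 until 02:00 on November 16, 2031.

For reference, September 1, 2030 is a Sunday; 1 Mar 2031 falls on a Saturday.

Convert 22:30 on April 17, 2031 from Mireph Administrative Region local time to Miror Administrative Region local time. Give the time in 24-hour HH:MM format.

1 September 2030 is a Sunday, so Sundays fall on 1, 8, 15, 22, 29; the last is September 29.
1 March 2031 is a Saturday, so the first Monday is March 3 and the second is March 10.
April 17, 2031 is outside the daylight-saving period (29 September 2030 – 10 March 2031), so Mireph Administrative Region is on standard time, UTC+08:30.
22:30 Mireph Administrative Region − 8h30m = 14:00 UTC.
At the standard offset (UTC−01:45), 14:00 UTC − 1h45m = 12:15 Miror Administrative Region standard time.
The standard-time date in Miror Administrative Region, April 17, 2031, falls between 11 April and 16 November, so daylight saving is in effect and Miror Administrative Region is at UTC−00:45.
14:00 UTC − 0h45m = 13:15 Miror Administrative Region.

13:15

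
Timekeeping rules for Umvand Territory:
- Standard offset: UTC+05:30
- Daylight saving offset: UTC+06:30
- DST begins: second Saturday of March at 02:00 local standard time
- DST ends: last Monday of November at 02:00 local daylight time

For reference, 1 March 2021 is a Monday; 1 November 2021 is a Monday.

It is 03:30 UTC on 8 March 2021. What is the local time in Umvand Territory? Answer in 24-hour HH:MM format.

09:00

1 March 2021 is a Monday, so the first Saturday is March 6 and the second is March 13.
1 November 2021 is a Monday, so Mondays fall on 1, 8, 15, 22, 29; the last is November 29.
At the standard offset (UTC+05:30), 03:30 UTC + 5h30m = 09:00 Umvand Territory standard time.
The standard-time date in Umvand Territory, 8 March 2021, is outside the daylight-saving period (13 March – 29 November), so Umvand Territory is on standard time, UTC+05:30.
03:30 UTC + 5h30m = 09:00 local.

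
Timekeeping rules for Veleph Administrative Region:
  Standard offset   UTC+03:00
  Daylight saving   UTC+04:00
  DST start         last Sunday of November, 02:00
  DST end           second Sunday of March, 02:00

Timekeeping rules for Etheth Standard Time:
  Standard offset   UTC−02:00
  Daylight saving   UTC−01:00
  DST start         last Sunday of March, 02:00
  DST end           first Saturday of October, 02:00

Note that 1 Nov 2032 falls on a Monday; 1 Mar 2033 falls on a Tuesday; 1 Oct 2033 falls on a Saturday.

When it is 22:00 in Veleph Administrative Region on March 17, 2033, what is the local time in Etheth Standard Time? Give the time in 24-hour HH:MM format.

1 November 2032 is a Monday, so Sundays fall on 7, 14, 21, 28; the last is November 28.
1 March 2033 is a Tuesday, so the first Sunday is March 6 and the second is March 13.
March 17, 2033 does not fall between 28 November 2032 and 13 March 2033, so daylight saving is not in effect and Veleph Administrative Region is at UTC+03:00.
22:00 Veleph Administrative Region − 3h = 19:00 UTC.
1 March 2033 is a Tuesday, so Sundays fall on 6, 13, 20, 27; the last is March 27.
1 October 2033 is a Saturday, so the first Saturday is October 1.
At the standard offset (UTC−02:00), 19:00 UTC − 2h = 17:00 Etheth Standard Time standard time.
Daylight saving runs 27 March – 1 October; the standard-time date in Etheth Standard Time, March 17, 2033, is outside that window, so Etheth Standard Time is on standard time at UTC−02:00.
19:00 UTC − 2h = 17:00 Etheth Standard Time.

17:00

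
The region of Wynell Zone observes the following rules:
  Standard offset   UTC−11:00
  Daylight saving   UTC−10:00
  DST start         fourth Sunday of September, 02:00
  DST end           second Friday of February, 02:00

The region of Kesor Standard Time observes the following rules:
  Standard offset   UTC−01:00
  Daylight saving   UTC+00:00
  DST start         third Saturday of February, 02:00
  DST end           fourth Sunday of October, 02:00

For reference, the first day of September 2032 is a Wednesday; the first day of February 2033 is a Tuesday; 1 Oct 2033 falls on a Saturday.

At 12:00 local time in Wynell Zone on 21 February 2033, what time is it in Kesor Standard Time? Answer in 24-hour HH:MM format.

1 September 2032 is a Wednesday, so the first Sunday is September 5 and the fourth is September 26.
1 February 2033 is a Tuesday, so the first Friday is February 4 and the second is February 11.
21 February 2033 does not fall between 26 September 2032 and 11 February 2033, so daylight saving is not in effect and Wynell Zone is at UTC−11:00.
12:00 Wynell Zone + 11h = 23:00 UTC.
1 February 2033 is a Tuesday, so the first Saturday is February 5 and the third is February 19.
1 October 2033 is a Saturday, so the first Sunday is October 2 and the fourth is October 23.
At the standard offset (UTC−01:00), 23:00 UTC − 1h = 22:00 Kesor Standard Time standard time.
The standard-time date in Kesor Standard Time, 21 February 2033, lies within the daylight-saving period (19 February – 23 October), so Kesor Standard Time is on daylight time, UTC+00:00.
23:00 UTC + 0h = 23:00 Kesor Standard Time.

23:00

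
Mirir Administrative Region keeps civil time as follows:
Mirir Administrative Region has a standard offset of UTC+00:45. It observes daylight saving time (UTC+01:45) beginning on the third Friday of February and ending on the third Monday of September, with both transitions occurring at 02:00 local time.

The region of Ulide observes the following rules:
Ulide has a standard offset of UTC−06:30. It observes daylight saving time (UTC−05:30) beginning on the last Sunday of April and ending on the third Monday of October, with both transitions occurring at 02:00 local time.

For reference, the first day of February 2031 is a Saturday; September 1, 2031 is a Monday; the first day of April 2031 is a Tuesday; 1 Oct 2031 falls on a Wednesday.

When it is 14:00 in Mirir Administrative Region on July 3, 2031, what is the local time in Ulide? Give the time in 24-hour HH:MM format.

1 February 2031 is a Saturday, so the first Friday is February 7 and the third is February 21.
1 September 2031 is a Monday, so the first Monday is September 1 and the third is September 15.
Daylight saving runs 21 February – 15 September; July 3, 2031 is inside that window, so Mirir Administrative Region is at UTC+01:45.
14:00 Mirir Administrative Region − 1h45m = 12:15 UTC.
1 April 2031 is a Tuesday, so Sundays fall on 6, 13, 20, 27; the last is April 27.
1 October 2031 is a Wednesday, so the first Monday is October 6 and the third is October 20.
At the standard offset (UTC−06:30), 12:15 UTC − 6h30m = 05:45 Ulide standard time.
The standard-time date in Ulide, July 3, 2031, falls between 27 April and 20 October, so daylight saving is in effect and Ulide is at UTC−05:30.
12:15 UTC − 5h30m = 06:45 Ulide.

06:45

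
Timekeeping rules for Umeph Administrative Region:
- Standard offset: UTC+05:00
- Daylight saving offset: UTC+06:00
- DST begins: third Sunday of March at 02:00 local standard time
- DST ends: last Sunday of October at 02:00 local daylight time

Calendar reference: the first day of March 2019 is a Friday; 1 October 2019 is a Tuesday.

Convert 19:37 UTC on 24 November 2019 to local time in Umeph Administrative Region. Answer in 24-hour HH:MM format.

00:37

1 March 2019 is a Friday, so the first Sunday is March 3 and the third is March 17.
1 October 2019 is a Tuesday, so Sundays fall on 6, 13, 20, 27; the last is October 27.
At the standard offset (UTC+05:00), 19:37 UTC + 5h = 00:37 Umeph Administrative Region standard time (rolling into the next day, 25 November 2019).
Daylight saving runs 17 March – 27 October; the standard-time date in Umeph Administrative Region, 25 November 2019, is outside that window, so Umeph Administrative Region is on standard time at UTC+05:00.
19:37 UTC + 5h = 00:37 local (rolling into the next day, 25 November 2019).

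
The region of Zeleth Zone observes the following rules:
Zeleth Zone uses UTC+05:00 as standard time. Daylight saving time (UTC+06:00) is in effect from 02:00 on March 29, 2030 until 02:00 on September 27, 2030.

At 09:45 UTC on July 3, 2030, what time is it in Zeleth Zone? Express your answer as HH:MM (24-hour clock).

15:45

At the standard offset (UTC+05:00), 09:45 UTC + 5h = 14:45 Zeleth Zone standard time.
Daylight saving runs 29 March – 27 September; the standard-time date in Zeleth Zone, July 3, 2030, is inside that window, so Zeleth Zone is at UTC+06:00.
09:45 UTC + 6h = 15:45 local.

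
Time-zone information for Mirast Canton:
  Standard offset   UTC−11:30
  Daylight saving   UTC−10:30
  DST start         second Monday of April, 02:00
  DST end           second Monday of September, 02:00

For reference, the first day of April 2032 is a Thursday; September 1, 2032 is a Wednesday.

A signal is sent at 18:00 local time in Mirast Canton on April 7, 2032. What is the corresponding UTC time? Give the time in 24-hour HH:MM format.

1 April 2032 is a Thursday, so the first Monday is April 5 and the second is April 12.
1 September 2032 is a Wednesday, so the first Monday is September 6 and the second is September 13.
Daylight saving runs 12 April – 13 September; April 7, 2032 is outside that window, so Mirast Canton is on standard time at UTC−11:30.
18:00 local + 11h30m = 05:30 UTC (rolling into the next day, 8 April 2032).

05:30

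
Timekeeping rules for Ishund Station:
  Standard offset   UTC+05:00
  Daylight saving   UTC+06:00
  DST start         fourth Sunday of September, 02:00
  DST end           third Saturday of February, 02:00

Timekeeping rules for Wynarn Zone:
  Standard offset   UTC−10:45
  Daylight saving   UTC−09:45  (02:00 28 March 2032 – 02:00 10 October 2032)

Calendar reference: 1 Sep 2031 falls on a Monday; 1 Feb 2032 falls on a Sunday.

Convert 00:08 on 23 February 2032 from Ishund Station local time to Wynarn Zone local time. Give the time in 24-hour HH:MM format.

1 September 2031 is a Monday, so the first Sunday is September 7 and the fourth is September 28.
1 February 2032 is a Sunday, so the first Saturday is February 7 and the third is February 21.
23 February 2032 does not fall between 28 September 2031 and 21 February 2032, so daylight saving is not in effect and Ishund Station is at UTC+05:00.
00:08 Ishund Station − 5h = 19:08 UTC (rolling into the previous day, 22 February 2032).
At the standard offset (UTC−10:45), 19:08 UTC − 10h45m = 08:23 Wynarn Zone standard time.
The standard-time date in Wynarn Zone, 22 February 2032, does not fall between 28 March and 10 October, so daylight saving is not in effect and Wynarn Zone is at UTC−10:45.
19:08 UTC − 10h45m = 08:23 Wynarn Zone.

08:23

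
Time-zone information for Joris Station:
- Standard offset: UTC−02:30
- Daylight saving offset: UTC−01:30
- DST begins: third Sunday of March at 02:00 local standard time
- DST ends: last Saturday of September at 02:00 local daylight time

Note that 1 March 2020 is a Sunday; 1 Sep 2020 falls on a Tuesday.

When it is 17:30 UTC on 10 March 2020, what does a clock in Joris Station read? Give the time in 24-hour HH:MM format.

1 March 2020 is a Sunday, so the first Sunday is March 1 and the third is March 15.
1 September 2020 is a Tuesday, so Saturdays fall on 5, 12, 19, 26; the last is September 26.
At the standard offset (UTC−02:30), 17:30 UTC − 2h30m = 15:00 Joris Station standard time.
The standard-time date in Joris Station, 10 March 2020, does not fall between 15 March and 26 September, so daylight saving is not in effect and Joris Station is at UTC−02:30.
17:30 UTC − 2h30m = 15:00 local.

15:00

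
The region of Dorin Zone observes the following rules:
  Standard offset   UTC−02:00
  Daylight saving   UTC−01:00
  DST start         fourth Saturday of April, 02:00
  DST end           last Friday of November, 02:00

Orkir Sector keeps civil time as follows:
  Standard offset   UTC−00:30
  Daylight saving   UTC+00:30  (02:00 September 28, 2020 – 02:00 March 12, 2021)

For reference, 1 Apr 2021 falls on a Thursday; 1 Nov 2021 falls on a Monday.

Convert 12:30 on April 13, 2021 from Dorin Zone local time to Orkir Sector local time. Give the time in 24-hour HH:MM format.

14:00

1 April 2021 is a Thursday, so the first Saturday is April 3 and the fourth is April 24.
1 November 2021 is a Monday, so Fridays fall on 5, 12, 19, 26; the last is November 26.
Daylight saving runs 24 April – 26 November; April 13, 2021 is outside that window, so Dorin Zone is on standard time at UTC−02:00.
12:30 Dorin Zone + 2h = 14:30 UTC.
At the standard offset (UTC−00:30), 14:30 UTC − 0h30m = 14:00 Orkir Sector standard time.
The standard-time date in Orkir Sector, April 13, 2021, does not fall between 28 September 2020 and 12 March 2021, so daylight saving is not in effect and Orkir Sector is at UTC−00:30.
14:30 UTC − 0h30m = 14:00 Orkir Sector.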